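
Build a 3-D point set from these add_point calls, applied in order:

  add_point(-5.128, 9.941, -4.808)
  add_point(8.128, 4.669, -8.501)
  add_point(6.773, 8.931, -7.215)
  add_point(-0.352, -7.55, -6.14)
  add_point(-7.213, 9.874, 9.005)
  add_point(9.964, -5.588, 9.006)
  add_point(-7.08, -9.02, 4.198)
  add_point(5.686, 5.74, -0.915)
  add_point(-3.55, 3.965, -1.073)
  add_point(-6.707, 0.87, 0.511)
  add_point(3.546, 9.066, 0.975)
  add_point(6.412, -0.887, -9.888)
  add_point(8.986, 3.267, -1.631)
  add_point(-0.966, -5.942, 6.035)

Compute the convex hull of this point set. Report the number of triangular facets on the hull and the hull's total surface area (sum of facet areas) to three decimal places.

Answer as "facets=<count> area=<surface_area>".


facets=18 area=1186.906

Extreme-point indices: [0, 1, 2, 3, 4, 5, 6, 9, 10, 11, 12] — 11 of 14 on the boundary.

Facet areas (half cross-product norm):
  f1: (p6, p5, p4) → 170.5447
  f2: (p9, p6, p4) → 58.7543
  f3: (p10, p5, p4) → 120.0968
  f4: (p10, p2, p4) → 31.2299
  f5: (p1, p11, p5) → 59.0766
  f6: (p1, p2, p11) → 7.7218
  f7: (p3, p6, p5) → 106.4271
  f8: (p3, p11, p5) → 93.1552
  f9: (p0, p2, p11) → 61.7333
  f10: (p0, p3, p11) → 83.9026
  f11: (p0, p2, p4) → 80.0099
  f12: (p0, p9, p4) → 63.4015
  f13: (p0, p9, p6) → 11.5269
  f14: (p0, p3, p6) → 112.4631
  f15: (p12, p1, p5) → 23.2017
  f16: (p12, p1, p2) → 16.4138
  f17: (p12, p10, p5) → 56.2147
  f18: (p12, p10, p2) → 31.0323
Σ area = 1186.906

Euler: V−E+F = 11−27+18 = 2.


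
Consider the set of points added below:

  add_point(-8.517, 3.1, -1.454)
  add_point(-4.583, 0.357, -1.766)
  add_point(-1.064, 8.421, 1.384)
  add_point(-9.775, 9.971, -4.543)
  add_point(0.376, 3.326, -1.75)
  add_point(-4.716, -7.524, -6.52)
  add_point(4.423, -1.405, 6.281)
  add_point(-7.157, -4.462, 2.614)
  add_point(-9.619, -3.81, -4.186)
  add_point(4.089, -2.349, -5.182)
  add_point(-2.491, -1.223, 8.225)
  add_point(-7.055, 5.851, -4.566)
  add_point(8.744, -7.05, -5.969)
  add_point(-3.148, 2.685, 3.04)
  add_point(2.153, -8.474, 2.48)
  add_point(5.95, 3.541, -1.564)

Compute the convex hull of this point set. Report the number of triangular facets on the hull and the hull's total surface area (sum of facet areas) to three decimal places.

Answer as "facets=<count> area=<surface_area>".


facets=16 area=842.785

Hull vertices (10/16): indices [2, 3, 5, 6, 7, 8, 10, 12, 14, 15].

Triangle areas on the boundary:
  f1: (p5, p12, p3) → 119.9241
  f2: (p15, p12, p3) → 88.9957
  f3: (p8, p5, p3) → 37.4620
  f4: (p14, p5, p12) → 59.2717
  f5: (p2, p10, p3) → 59.6496
  f6: (p2, p15, p3) → 40.7602
  f7: (p6, p14, p10) → 29.7561
  f8: (p6, p2, p10) → 41.4213
  f9: (p6, p2, p15) → 42.1997
  f10: (p6, p15, p12) → 55.0653
  f11: (p6, p14, p12) → 44.9430
  f12: (p7, p14, p10) → 37.6522
  f13: (p7, p8, p5) → 23.8754
  f14: (p7, p14, p5) → 47.0082
  f15: (p7, p10, p3) → 65.0952
  f16: (p7, p8, p3) → 49.7053
Σ area = 842.785

Euler characteristic 10−24+16 = 2 ✓


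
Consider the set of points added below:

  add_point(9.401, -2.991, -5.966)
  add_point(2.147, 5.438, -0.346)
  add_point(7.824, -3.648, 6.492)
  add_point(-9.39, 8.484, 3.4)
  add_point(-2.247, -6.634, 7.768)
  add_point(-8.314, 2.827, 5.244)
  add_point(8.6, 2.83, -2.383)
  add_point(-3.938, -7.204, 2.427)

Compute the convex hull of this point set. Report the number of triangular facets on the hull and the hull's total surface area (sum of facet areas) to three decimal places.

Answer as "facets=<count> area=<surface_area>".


Extreme-point indices: [0, 1, 2, 3, 4, 5, 6, 7] — 8 of 8 on the boundary.

Per-facet area ½‖(b−a)×(c−a)‖:
  f1: (p7, p0, p3) → 135.4983
  f2: (p2, p7, p0) → 80.0030
  f3: (p2, p4, p7) → 29.1917
  f4: (p5, p7, p3) → 19.3893
  f5: (p5, p4, p7) → 31.1089
  f6: (p5, p2, p3) → 44.5591
  f7: (p5, p2, p4) → 59.1170
  f8: (p6, p2, p0) → 37.8113
  f9: (p1, p0, p3) → 42.6470
  f10: (p1, p6, p0) → 20.7756
  f11: (p1, p2, p3) → 71.9434
  f12: (p1, p6, p2) → 39.8209
Σ area = 611.865

Euler characteristic 8−18+12 = 2 ✓

facets=12 area=611.865


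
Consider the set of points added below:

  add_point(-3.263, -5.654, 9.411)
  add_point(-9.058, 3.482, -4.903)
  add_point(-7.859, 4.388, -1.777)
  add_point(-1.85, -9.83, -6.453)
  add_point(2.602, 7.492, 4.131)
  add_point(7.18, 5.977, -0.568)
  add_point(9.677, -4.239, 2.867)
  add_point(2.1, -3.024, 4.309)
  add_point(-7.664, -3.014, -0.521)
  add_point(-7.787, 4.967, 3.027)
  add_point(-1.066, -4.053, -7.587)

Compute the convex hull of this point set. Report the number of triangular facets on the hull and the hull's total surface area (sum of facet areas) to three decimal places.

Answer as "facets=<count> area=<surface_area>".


facets=16 area=806.172

10 of the 11 inputs are extreme points: [0, 1, 2, 3, 4, 5, 6, 8, 9, 10].

Triangle areas on the boundary:
  f1: (p0, p3, p6) → 104.9367
  f2: (p4, p0, p6) → 91.1732
  f3: (p5, p4, p1) → 51.4020
  f4: (p5, p4, p6) → 36.8544
  f5: (p8, p3, p1) → 40.6713
  f6: (p8, p0, p3) → 59.5693
  f7: (p9, p4, p0) → 69.5759
  f8: (p9, p8, p1) → 29.5935
  f9: (p9, p8, p0) → 48.3489
  f10: (p10, p3, p6) → 44.4606
  f11: (p10, p5, p6) → 76.3705
  f12: (p10, p3, p1) → 28.8915
  f13: (p10, p5, p1) → 82.2213
  f14: (p2, p4, p1) → 13.3070
  f15: (p2, p9, p1) → 3.0617
  f16: (p2, p9, p4) → 25.7343
Σ area = 806.172

Check V−E+F: 10 − 24 + 16 = 2.


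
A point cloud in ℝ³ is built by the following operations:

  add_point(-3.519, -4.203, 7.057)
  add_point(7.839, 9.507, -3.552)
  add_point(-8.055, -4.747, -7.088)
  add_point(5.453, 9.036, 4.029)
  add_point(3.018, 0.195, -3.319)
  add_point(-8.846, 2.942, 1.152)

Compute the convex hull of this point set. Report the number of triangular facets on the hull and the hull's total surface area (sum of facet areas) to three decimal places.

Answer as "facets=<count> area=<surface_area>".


Points on the hull: [0, 1, 2, 3, 4, 5] (6 of 6).

Triangle areas on the boundary:
  f1: (p2, p1, p5) → 104.7119
  f2: (p2, p0, p5) → 60.1648
  f3: (p3, p1, p5) → 62.4667
  f4: (p3, p0, p5) → 80.7745
  f5: (p4, p2, p1) → 44.8075
  f6: (p4, p2, p0) → 78.0095
  f7: (p4, p3, p1) → 40.8087
  f8: (p4, p3, p0) → 75.7930
Σ area = 547.537

Euler: V−E+F = 6−12+8 = 2.

facets=8 area=547.537


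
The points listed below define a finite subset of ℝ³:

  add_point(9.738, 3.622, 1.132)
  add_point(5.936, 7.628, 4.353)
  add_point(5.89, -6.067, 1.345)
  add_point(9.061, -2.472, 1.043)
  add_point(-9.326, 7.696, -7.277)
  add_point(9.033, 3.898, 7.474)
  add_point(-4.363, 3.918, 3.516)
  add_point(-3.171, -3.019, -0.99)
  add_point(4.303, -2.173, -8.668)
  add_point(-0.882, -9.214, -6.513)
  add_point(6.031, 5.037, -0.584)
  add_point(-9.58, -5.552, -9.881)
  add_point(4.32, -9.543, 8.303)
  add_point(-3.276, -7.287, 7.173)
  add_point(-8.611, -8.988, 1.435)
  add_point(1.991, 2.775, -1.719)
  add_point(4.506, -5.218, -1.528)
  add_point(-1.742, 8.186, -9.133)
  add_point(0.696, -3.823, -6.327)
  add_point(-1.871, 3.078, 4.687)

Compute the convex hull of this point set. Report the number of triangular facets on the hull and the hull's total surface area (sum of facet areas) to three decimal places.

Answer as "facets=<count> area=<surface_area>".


Hull vertices (15/20): indices [0, 1, 2, 3, 4, 5, 6, 8, 9, 11, 12, 13, 14, 17, 19].

Area of each hull facet:
  f1: (p8, p17, p11) → 82.4248
  f2: (p8, p17, p0) → 74.8637
  f3: (p4, p17, p11) → 52.7911
  f4: (p4, p14, p11) → 79.7263
  f5: (p4, p14, p6) → 85.6344
  f6: (p9, p8, p11) → 44.7163
  f7: (p9, p14, p11) → 51.5793
  f8: (p9, p14, p12) → 77.9892
  f9: (p3, p8, p0) → 33.1497
  f10: (p3, p5, p0) → 19.5631
  f11: (p3, p5, p12) → 50.6306
  f12: (p3, p9, p8) → 48.7058
  f13: (p13, p14, p12) → 23.7403
  f14: (p13, p14, p6) → 47.2929
  f15: (p13, p5, p12) → 57.0539
  f16: (p1, p17, p0) → 49.2770
  f17: (p1, p5, p0) → 16.4415
  f18: (p1, p4, p17) → 58.4675
  f19: (p1, p4, p6) → 64.4246
  f20: (p1, p5, p6) → 29.9161
  f21: (p2, p9, p12) → 39.6949
  f22: (p2, p3, p12) → 16.3503
  f23: (p2, p3, p9) → 21.1307
  f24: (p19, p5, p6) → 6.5252
  f25: (p19, p13, p6) → 14.9331
  f26: (p19, p13, p5) → 60.0692
Σ area = 1207.091

Euler characteristic 15−39+26 = 2 ✓

facets=26 area=1207.091


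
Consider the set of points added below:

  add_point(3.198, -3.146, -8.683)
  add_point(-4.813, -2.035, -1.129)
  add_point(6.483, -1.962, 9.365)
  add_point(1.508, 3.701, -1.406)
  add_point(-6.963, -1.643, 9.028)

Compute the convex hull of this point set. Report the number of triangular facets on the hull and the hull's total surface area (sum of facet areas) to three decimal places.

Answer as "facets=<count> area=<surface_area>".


Extreme-point indices: [0, 1, 2, 3, 4] — 5 of 5 on the boundary.

Per-facet area ½‖(b−a)×(c−a)‖:
  f1: (p3, p2, p4) → 80.7050
  f2: (p0, p2, p4) → 121.1199
  f3: (p0, p3, p2) → 64.7600
  f4: (p1, p3, p4) → 43.7953
  f5: (p1, p0, p4) → 32.8303
  f6: (p1, p0, p3) → 41.1807
Σ area = 384.391

Euler: V−E+F = 5−9+6 = 2.

facets=6 area=384.391


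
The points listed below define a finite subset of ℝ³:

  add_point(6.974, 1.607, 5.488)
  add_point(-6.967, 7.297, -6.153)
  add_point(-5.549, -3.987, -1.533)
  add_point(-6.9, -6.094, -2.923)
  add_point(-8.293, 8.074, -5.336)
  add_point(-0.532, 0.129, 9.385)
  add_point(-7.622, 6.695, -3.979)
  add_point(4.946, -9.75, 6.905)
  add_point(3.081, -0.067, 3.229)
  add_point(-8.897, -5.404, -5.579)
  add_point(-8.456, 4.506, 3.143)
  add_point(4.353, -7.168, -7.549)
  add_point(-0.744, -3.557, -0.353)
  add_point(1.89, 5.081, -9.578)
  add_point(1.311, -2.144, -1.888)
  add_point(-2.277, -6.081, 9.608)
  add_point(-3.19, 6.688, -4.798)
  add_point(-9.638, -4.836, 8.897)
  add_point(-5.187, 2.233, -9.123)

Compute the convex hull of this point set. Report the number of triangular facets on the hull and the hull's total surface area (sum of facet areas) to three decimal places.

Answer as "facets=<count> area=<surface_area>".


facets=24 area=1054.875

Hull vertices (14/19): indices [0, 1, 3, 4, 5, 7, 9, 10, 11, 13, 15, 16, 17, 18].

Per-facet area ½‖(b−a)×(c−a)‖:
  f1: (p9, p4, p17) → 97.7234
  f2: (p10, p4, p17) → 29.7203
  f3: (p10, p4, p0) → 71.6990
  f4: (p15, p7, p17) → 15.7070
  f5: (p3, p7, p17) → 88.0029
  f6: (p3, p9, p17) → 16.4768
  f7: (p3, p9, p7) → 6.1123
  f8: (p5, p10, p17) → 50.4384
  f9: (p5, p10, p0) → 44.9714
  f10: (p5, p15, p17) → 24.0746
  f11: (p5, p7, p0) → 46.2332
  f12: (p5, p15, p7) → 27.1424
  f13: (p16, p4, p0) → 24.9198
  f14: (p16, p13, p0) → 54.5983
  f15: (p16, p13, p4) → 14.0821
  f16: (p18, p9, p4) → 33.6597
  f17: (p11, p7, p0) → 81.8707
  f18: (p11, p13, p0) → 93.6853
  f19: (p11, p9, p7) → 98.9473
  f20: (p11, p18, p9) → 58.3789
  f21: (p11, p18, p13) → 47.4855
  f22: (p1, p13, p4) → 2.4257
  f23: (p1, p18, p4) → 3.0800
  f24: (p1, p18, p13) → 23.4395
Σ area = 1054.875

Check V−E+F: 14 − 36 + 24 = 2.


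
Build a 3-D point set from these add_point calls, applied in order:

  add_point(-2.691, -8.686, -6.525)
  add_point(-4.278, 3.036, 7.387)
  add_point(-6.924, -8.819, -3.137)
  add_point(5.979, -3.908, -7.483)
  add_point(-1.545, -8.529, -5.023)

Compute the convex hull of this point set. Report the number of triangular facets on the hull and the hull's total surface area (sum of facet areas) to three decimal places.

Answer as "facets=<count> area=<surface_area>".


facets=6 area=269.648

Hull vertices (5/5): indices [0, 1, 2, 3, 4].

Facet areas (half cross-product norm):
  f1: (p0, p1, p2) → 42.0544
  f2: (p0, p1, p3) → 89.6505
  f3: (p4, p1, p2) → 45.8509
  f4: (p4, p1, p3) → 78.7372
  f5: (p4, p0, p2) → 5.1397
  f6: (p4, p0, p3) → 8.2157
Σ area = 269.648

Euler: V−E+F = 5−9+6 = 2.


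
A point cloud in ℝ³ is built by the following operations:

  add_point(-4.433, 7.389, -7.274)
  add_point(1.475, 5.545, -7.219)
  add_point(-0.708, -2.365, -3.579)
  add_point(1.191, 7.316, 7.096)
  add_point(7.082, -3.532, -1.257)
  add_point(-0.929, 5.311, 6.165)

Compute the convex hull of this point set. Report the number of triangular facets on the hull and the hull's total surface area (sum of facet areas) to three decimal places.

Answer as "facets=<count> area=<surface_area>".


Extreme-point indices: [0, 1, 2, 3, 4, 5] — 6 of 6 on the boundary.

Facet areas (half cross-product norm):
  f1: (p1, p3, p0) → 44.5981
  f2: (p1, p3, p4) → 81.4097
  f3: (p2, p1, p0) → 27.7642
  f4: (p2, p1, p4) → 36.8574
  f5: (p5, p3, p4) → 21.1766
  f6: (p5, p2, p4) → 50.5890
  f7: (p5, p3, p0) → 20.0074
  f8: (p5, p2, p0) → 65.7748
Σ area = 348.177

Check V−E+F: 6 − 12 + 8 = 2.

facets=8 area=348.177


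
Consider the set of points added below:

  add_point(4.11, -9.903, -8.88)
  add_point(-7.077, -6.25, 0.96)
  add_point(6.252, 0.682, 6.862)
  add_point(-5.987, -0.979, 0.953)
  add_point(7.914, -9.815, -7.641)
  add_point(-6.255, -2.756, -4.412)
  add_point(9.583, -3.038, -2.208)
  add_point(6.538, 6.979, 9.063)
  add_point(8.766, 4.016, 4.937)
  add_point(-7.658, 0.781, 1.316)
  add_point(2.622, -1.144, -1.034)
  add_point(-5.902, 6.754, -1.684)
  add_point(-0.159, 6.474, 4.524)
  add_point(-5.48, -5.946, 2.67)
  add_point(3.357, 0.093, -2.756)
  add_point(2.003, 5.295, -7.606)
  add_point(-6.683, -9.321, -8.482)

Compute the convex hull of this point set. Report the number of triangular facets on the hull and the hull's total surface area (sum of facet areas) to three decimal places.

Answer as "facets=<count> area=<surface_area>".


Extreme-point indices: [0, 1, 2, 4, 6, 7, 8, 9, 11, 12, 13, 15, 16] — 13 of 17 on the boundary.

Area of each hull facet:
  f1: (p13, p7, p9) → 62.3430
  f2: (p12, p7, p9) → 21.9283
  f3: (p8, p15, p6) → 61.5156
  f4: (p8, p15, p7) → 36.1110
  f5: (p16, p15, p0) → 81.7016
  f6: (p2, p13, p7) → 38.4935
  f7: (p2, p8, p6) → 22.8360
  f8: (p2, p8, p7) → 12.6197
  f9: (p11, p16, p9) → 46.5022
  f10: (p11, p16, p15) → 82.3362
  f11: (p11, p12, p9) → 28.7895
  f12: (p11, p15, p7) → 80.2571
  f13: (p11, p12, p7) → 8.4068
  f14: (p1, p13, p9) → 8.2837
  f15: (p1, p16, p9) → 32.7596
  f16: (p1, p16, p13) → 8.3525
  f17: (p4, p2, p6) → 30.1461
  f18: (p4, p15, p6) → 54.7644
  f19: (p4, p15, p0) → 30.6994
  f20: (p4, p2, p13) → 114.1135
  f21: (p4, p16, p0) → 7.6172
  f22: (p4, p16, p13) → 84.7444
Σ area = 955.321

Euler characteristic 13−33+22 = 2 ✓

facets=22 area=955.321


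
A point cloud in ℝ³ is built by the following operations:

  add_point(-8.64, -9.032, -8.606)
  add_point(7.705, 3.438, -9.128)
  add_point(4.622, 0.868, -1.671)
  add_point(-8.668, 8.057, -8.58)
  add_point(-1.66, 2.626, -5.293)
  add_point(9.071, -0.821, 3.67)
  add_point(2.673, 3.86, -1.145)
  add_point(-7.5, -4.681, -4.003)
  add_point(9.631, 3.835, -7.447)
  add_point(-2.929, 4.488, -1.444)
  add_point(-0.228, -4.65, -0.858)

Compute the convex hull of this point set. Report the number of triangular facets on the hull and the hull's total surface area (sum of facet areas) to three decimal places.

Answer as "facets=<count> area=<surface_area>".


Points on the hull: [0, 1, 3, 5, 6, 7, 8, 9, 10] (9 of 11).

Area of each hull facet:
  f1: (p5, p0, p8) → 131.9263
  f2: (p7, p0, p3) → 40.4785
  f3: (p1, p8, p3) → 16.6638
  f4: (p1, p0, p3) → 139.9110
  f5: (p1, p0, p8) → 19.7899
  f6: (p6, p8, p3) → 64.6624
  f7: (p6, p5, p8) → 42.9465
  f8: (p10, p5, p0) → 18.1843
  f9: (p10, p7, p0) → 22.7790
  f10: (p10, p7, p5) → 15.1208
  f11: (p9, p7, p3) → 51.5588
  f12: (p9, p6, p3) → 20.8812
  f13: (p9, p7, p5) → 73.7332
  f14: (p9, p6, p5) → 16.7611
Σ area = 675.397

Euler: V−E+F = 9−21+14 = 2.

facets=14 area=675.397


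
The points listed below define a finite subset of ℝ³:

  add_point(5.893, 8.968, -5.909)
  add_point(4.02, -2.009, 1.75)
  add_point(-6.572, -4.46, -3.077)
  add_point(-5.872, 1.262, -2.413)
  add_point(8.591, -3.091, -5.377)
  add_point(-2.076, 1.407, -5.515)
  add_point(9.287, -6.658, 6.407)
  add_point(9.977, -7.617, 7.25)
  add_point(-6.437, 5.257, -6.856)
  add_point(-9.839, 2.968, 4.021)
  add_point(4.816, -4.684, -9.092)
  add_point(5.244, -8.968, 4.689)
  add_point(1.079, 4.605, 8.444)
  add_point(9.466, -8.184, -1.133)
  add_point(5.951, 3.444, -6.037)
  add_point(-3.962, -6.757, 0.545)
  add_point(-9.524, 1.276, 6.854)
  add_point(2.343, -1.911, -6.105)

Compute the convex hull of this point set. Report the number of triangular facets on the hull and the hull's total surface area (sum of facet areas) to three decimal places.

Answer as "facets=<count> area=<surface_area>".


Points on the hull: [0, 2, 4, 7, 8, 9, 10, 11, 12, 13, 15, 16] (12 of 18).

Area of each hull facet:
  f1: (p8, p0, p9) → 72.3070
  f2: (p8, p10, p0) → 84.3618
  f3: (p12, p0, p9) → 93.6685
  f4: (p12, p0, p7) → 119.4158
  f5: (p4, p0, p7) → 76.7944
  f6: (p4, p10, p0) → 34.0219
  f7: (p16, p12, p9) → 18.5739
  f8: (p16, p12, p7) → 81.0954
  f9: (p13, p15, p10) → 61.3935
  f10: (p13, p4, p7) → 22.7508
  f11: (p13, p4, p10) → 17.6620
  f12: (p2, p8, p10) → 66.2388
  f13: (p2, p15, p10) → 32.0581
  f14: (p2, p8, p9) → 51.5248
  f15: (p2, p16, p9) → 17.5694
  f16: (p2, p16, p15) → 28.7549
  f17: (p11, p13, p7) → 19.8341
  f18: (p11, p13, p15) → 36.8132
  f19: (p11, p16, p7) → 43.4091
  f20: (p11, p16, p15) → 56.1575
Σ area = 1034.405

Euler characteristic 12−30+20 = 2 ✓

facets=20 area=1034.405


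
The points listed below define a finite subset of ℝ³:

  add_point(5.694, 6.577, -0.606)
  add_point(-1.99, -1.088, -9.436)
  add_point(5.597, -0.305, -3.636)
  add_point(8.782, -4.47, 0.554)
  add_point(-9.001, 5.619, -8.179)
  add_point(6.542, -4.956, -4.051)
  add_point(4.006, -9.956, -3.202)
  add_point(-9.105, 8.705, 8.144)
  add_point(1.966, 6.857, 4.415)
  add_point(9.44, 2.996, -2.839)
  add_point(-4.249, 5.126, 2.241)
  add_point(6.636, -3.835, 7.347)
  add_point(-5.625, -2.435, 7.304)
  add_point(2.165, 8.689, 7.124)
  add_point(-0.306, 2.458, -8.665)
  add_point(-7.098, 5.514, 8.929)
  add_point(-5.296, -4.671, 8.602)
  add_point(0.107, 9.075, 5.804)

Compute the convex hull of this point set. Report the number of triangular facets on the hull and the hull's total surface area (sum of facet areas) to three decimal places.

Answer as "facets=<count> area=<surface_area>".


Points on the hull: [0, 1, 3, 4, 5, 6, 7, 9, 11, 13, 14, 15, 16, 17] (14 of 18).

Facet areas (half cross-product norm):
  f1: (p4, p1, p6) → 38.4470
  f2: (p5, p1, p6) → 30.6134
  f3: (p13, p11, p9) → 74.7163
  f4: (p16, p11, p6) → 74.1205
  f5: (p16, p4, p7) → 114.3120
  f6: (p16, p4, p6) → 149.9103
  f7: (p14, p4, p1) → 18.4684
  f8: (p14, p5, p9) → 44.3821
  f9: (p14, p5, p1) → 21.4797
  f10: (p3, p11, p6) → 27.7330
  f11: (p3, p5, p6) → 14.4317
  f12: (p3, p11, p9) → 27.7197
  f13: (p3, p5, p9) → 20.4955
  f14: (p17, p4, p7) → 76.6868
  f15: (p17, p13, p7) → 8.7604
  f16: (p15, p13, p7) → 18.8438
  f17: (p15, p16, p7) → 8.6864
  f18: (p15, p13, p11) → 66.2111
  f19: (p15, p16, p11) → 61.8678
  f20: (p0, p13, p9) → 15.7634
  f21: (p0, p17, p13) → 10.7843
  f22: (p0, p17, p4) → 71.7043
  f23: (p0, p14, p9) → 30.2042
  f24: (p0, p14, p4) → 47.1150
Σ area = 1073.457

Euler characteristic 14−36+24 = 2 ✓

facets=24 area=1073.457


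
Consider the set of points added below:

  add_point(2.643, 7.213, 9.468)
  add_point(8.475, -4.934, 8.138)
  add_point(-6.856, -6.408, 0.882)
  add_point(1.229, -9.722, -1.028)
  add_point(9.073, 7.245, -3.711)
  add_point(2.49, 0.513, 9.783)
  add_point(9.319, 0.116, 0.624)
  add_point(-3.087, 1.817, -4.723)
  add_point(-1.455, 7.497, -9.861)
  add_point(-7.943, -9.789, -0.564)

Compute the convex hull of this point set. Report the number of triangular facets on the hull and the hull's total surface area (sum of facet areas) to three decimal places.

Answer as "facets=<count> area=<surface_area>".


facets=14 area=887.873

Hull vertices (9/10): indices [0, 1, 2, 3, 4, 5, 6, 8, 9].

Facet areas (half cross-product norm):
  f1: (p1, p5, p9) → 73.9044
  f2: (p3, p8, p9) → 89.1926
  f3: (p3, p1, p9) → 48.8331
  f4: (p3, p1, p6) → 54.0690
  f5: (p0, p1, p5) → 21.4500
  f6: (p2, p5, p9) → 15.7943
  f7: (p2, p0, p5) → 43.6732
  f8: (p2, p8, p9) → 29.8909
  f9: (p2, p0, p8) → 154.9672
  f10: (p4, p0, p8) → 89.1656
  f11: (p4, p3, p6) → 44.0877
  f12: (p4, p3, p8) → 110.9236
  f13: (p4, p1, p6) → 16.4800
  f14: (p4, p0, p1) → 95.4418
Σ area = 887.873

Check V−E+F: 9 − 21 + 14 = 2.


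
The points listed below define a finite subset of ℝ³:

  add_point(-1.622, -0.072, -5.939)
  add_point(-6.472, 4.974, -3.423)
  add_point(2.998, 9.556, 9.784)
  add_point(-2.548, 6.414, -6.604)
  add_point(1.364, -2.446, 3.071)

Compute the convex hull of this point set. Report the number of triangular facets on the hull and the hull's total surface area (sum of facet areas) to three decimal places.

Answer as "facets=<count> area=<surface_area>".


facets=6 area=306.239

Hull vertices (5/5): indices [0, 1, 2, 3, 4].

Per-facet area ½‖(b−a)×(c−a)‖:
  f1: (p4, p2, p1) → 85.6683
  f2: (p3, p2, p1) → 44.3365
  f3: (p0, p4, p1) → 36.3354
  f4: (p0, p3, p1) → 16.8475
  f5: (p0, p4, p2) → 65.1926
  f6: (p0, p3, p2) → 57.8583
Σ area = 306.239

Euler: V−E+F = 5−9+6 = 2.


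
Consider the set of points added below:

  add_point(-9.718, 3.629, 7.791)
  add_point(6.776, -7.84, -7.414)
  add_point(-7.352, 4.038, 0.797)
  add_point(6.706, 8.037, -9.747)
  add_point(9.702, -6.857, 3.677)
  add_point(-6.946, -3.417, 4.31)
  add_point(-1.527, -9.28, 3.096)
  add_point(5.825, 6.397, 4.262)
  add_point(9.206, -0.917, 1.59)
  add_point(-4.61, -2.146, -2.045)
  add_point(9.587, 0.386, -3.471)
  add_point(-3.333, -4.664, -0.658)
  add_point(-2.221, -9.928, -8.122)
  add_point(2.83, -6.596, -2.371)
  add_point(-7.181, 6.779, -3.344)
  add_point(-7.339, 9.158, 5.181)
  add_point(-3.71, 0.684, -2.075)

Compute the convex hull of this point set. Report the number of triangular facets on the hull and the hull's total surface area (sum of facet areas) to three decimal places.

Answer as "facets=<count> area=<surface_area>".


facets=20 area=1149.232

Extreme-point indices: [0, 1, 3, 4, 5, 6, 7, 8, 10, 12, 14, 15] — 12 of 17 on the boundary.

Area of each hull facet:
  f1: (p7, p4, p0) → 111.0613
  f2: (p6, p4, p0) → 87.2905
  f3: (p6, p12, p4) → 64.2574
  f4: (p14, p12, p0) → 106.8385
  f5: (p14, p12, p3) → 132.9712
  f6: (p1, p12, p4) → 50.1500
  f7: (p1, p12, p3) → 72.7061
  f8: (p10, p7, p3) → 53.9096
  f9: (p10, p1, p4) → 46.0195
  f10: (p10, p1, p3) → 46.8331
  f11: (p5, p12, p0) → 34.5431
  f12: (p5, p6, p0) → 14.6771
  f13: (p5, p6, p12) → 44.9418
  f14: (p15, p7, p3) → 94.7400
  f15: (p15, p14, p3) → 62.3604
  f16: (p15, p7, p0) → 43.2515
  f17: (p15, p14, p0) → 28.6488
  f18: (p8, p7, p4) → 18.1003
  f19: (p8, p10, p4) → 13.8476
  f20: (p8, p10, p7) → 22.0839
Σ area = 1149.232

Euler characteristic 12−30+20 = 2 ✓


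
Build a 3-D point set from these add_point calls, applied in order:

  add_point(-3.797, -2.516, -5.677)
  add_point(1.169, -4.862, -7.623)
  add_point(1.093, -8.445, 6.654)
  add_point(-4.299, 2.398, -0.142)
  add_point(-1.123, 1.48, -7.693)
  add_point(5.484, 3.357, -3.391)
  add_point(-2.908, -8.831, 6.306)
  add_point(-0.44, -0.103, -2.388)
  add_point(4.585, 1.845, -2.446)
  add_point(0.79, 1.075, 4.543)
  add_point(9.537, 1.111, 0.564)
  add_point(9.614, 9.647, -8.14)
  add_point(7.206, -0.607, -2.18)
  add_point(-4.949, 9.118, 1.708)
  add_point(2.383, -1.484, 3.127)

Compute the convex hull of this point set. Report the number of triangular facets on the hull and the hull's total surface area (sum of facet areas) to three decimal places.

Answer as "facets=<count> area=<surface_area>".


facets=18 area=757.551

Extreme-point indices: [0, 1, 2, 3, 4, 6, 9, 10, 11, 12, 13] — 11 of 15 on the boundary.

Area of each hull facet:
  f1: (p10, p11, p13) → 96.9947
  f2: (p4, p11, p13) → 85.2995
  f3: (p4, p0, p13) → 33.1069
  f4: (p3, p6, p13) → 32.2463
  f5: (p3, p0, p13) → 14.1157
  f6: (p3, p0, p6) → 47.2403
  f7: (p9, p10, p13) → 45.4564
  f8: (p9, p10, p2) → 46.7761
  f9: (p9, p6, p13) → 45.0449
  f10: (p9, p2, p6) → 19.6618
  f11: (p1, p2, p6) → 29.6493
  f12: (p1, p0, p6) → 39.4946
  f13: (p1, p4, p11) → 43.4302
  f14: (p1, p4, p0) → 14.6767
  f15: (p12, p10, p2) → 26.4684
  f16: (p12, p1, p2) → 59.9884
  f17: (p12, p10, p11) → 23.8938
  f18: (p12, p1, p11) → 54.0069
Σ area = 757.551

Euler: V−E+F = 11−27+18 = 2.


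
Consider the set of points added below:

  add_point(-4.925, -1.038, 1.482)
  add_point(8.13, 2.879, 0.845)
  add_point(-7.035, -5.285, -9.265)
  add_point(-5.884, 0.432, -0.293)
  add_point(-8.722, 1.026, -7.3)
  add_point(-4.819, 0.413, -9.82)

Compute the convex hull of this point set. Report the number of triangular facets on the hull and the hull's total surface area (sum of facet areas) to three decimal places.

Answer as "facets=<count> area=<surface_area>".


Points on the hull: [0, 1, 2, 3, 4, 5] (6 of 6).

Area of each hull facet:
  f1: (p0, p2, p4) → 33.3671
  f2: (p0, p2, p1) → 77.9370
  f3: (p5, p1, p4) → 38.1531
  f4: (p5, p2, p4) → 14.0054
  f5: (p5, p2, p1) → 48.6787
  f6: (p3, p1, p4) → 48.9116
  f7: (p3, p0, p4) → 5.0322
  f8: (p3, p0, p1) → 16.7960
Σ area = 282.881

Euler: V−E+F = 6−12+8 = 2.

facets=8 area=282.881


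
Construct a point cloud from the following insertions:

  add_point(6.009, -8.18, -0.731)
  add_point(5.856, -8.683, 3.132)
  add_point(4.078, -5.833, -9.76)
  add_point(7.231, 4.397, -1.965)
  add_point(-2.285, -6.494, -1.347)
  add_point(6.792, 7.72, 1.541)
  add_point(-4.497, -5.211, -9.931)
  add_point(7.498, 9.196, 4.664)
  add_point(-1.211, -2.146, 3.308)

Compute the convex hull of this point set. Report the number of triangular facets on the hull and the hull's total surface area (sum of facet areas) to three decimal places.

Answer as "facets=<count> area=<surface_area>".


facets=14 area=550.544

Extreme-point indices: [0, 1, 2, 3, 4, 5, 6, 7, 8] — 9 of 9 on the boundary.

Per-facet area ½‖(b−a)×(c−a)‖:
  f1: (p0, p1, p6) → 21.4656
  f2: (p8, p7, p6) → 91.8070
  f3: (p8, p1, p7) → 68.8530
  f4: (p2, p0, p6) → 39.7767
  f5: (p4, p1, p6) → 30.8160
  f6: (p4, p8, p6) → 22.3415
  f7: (p4, p8, p1) → 29.1529
  f8: (p3, p2, p0) → 57.3658
  f9: (p3, p1, p7) → 55.8518
  f10: (p3, p0, p1) → 24.0978
  f11: (p3, p2, p6) → 55.8631
  f12: (p5, p7, p6) → 18.3314
  f13: (p5, p3, p6) → 31.2569
  f14: (p5, p3, p7) → 3.5647
Σ area = 550.544

Euler characteristic 9−21+14 = 2 ✓


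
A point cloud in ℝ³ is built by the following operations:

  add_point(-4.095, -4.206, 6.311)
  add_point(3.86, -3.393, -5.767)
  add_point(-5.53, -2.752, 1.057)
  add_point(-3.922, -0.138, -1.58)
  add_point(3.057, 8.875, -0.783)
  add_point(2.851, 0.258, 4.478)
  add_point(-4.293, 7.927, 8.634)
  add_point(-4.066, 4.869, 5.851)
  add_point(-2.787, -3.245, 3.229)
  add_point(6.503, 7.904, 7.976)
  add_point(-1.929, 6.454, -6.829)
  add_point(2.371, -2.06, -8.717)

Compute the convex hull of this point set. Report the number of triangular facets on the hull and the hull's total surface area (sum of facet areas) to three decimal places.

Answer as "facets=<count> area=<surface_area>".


Extreme-point indices: [0, 1, 2, 4, 5, 6, 9, 10, 11] — 9 of 12 on the boundary.

Per-facet area ½‖(b−a)×(c−a)‖:
  f1: (p10, p6, p2) → 80.3288
  f2: (p10, p11, p2) → 56.5980
  f3: (p0, p6, p2) → 34.7060
  f4: (p0, p6, p9) → 66.7869
  f5: (p4, p6, p9) → 48.6953
  f6: (p4, p10, p6) → 48.3143
  f7: (p4, p10, p11) → 39.5232
  f8: (p1, p4, p9) → 61.0698
  f9: (p1, p4, p11) → 23.5921
  f10: (p1, p11, p2) → 20.5420
  f11: (p1, p0, p2) → 30.9630
  f12: (p5, p0, p9) → 28.2539
  f13: (p5, p1, p9) → 40.0557
  f14: (p5, p1, p0) → 45.9471
Σ area = 625.376

Euler: V−E+F = 9−21+14 = 2.

facets=14 area=625.376


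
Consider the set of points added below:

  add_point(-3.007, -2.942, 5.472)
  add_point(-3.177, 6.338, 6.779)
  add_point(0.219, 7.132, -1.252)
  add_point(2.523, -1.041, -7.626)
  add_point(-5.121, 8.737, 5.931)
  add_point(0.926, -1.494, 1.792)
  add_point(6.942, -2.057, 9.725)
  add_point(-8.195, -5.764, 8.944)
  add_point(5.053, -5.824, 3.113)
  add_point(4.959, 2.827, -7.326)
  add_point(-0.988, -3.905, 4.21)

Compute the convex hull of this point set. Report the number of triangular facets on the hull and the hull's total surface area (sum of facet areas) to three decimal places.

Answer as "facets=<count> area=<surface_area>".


facets=12 area=652.957

Extreme-point indices: [1, 2, 3, 4, 6, 7, 8, 9] — 8 of 11 on the boundary.

Area of each hull facet:
  f1: (p3, p4, p7) → 133.5107
  f2: (p1, p6, p7) → 84.7648
  f3: (p1, p4, p7) → 18.4537
  f4: (p1, p4, p6) → 4.2261
  f5: (p8, p6, p7) → 56.3274
  f6: (p8, p3, p7) → 85.8287
  f7: (p8, p9, p6) → 49.9009
  f8: (p8, p9, p3) → 27.1638
  f9: (p2, p3, p4) → 32.6016
  f10: (p2, p9, p3) → 19.9165
  f11: (p2, p4, p6) → 70.5114
  f12: (p2, p9, p6) → 69.7516
Σ area = 652.957

Check V−E+F: 8 − 18 + 12 = 2.


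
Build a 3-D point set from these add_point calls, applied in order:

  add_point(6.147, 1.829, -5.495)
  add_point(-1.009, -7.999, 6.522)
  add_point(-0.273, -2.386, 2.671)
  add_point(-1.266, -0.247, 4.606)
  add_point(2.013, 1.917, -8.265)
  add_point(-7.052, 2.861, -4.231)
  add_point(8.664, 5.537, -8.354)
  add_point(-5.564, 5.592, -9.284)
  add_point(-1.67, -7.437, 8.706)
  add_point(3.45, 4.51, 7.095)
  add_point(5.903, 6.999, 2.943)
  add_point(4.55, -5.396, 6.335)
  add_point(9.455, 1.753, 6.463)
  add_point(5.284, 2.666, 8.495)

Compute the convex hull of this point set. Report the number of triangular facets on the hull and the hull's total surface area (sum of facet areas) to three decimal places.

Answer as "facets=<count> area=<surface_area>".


Extreme-point indices: [0, 1, 3, 4, 5, 6, 7, 8, 9, 10, 11, 12, 13] — 13 of 14 on the boundary.

Facet areas (half cross-product norm):
  f1: (p7, p1, p5) → 31.1575
  f2: (p9, p7, p5) → 42.1849
  f3: (p11, p6, p12) → 65.5305
  f4: (p4, p7, p1) → 75.2445
  f5: (p4, p6, p7) → 26.2557
  f6: (p3, p9, p5) → 35.3572
  f7: (p10, p6, p12) → 40.9866
  f8: (p10, p6, p7) → 82.3069
  f9: (p10, p9, p7) → 44.6311
  f10: (p8, p11, p1) → 7.0960
  f11: (p8, p3, p9) → 26.6252
  f12: (p8, p11, p12) → 20.2351
  f13: (p8, p1, p5) → 18.1133
  f14: (p8, p3, p5) → 35.9227
  f15: (p0, p11, p6) → 18.1977
  f16: (p0, p4, p6) → 13.1844
  f17: (p0, p11, p1) → 40.1526
  f18: (p0, p4, p1) → 42.4772
  f19: (p13, p8, p12) → 27.1851
  f20: (p13, p8, p9) → 17.8509
  f21: (p13, p10, p12) → 15.9644
  f22: (p13, p10, p9) → 7.4511
Σ area = 734.111

Check V−E+F: 13 − 33 + 22 = 2.

facets=22 area=734.111


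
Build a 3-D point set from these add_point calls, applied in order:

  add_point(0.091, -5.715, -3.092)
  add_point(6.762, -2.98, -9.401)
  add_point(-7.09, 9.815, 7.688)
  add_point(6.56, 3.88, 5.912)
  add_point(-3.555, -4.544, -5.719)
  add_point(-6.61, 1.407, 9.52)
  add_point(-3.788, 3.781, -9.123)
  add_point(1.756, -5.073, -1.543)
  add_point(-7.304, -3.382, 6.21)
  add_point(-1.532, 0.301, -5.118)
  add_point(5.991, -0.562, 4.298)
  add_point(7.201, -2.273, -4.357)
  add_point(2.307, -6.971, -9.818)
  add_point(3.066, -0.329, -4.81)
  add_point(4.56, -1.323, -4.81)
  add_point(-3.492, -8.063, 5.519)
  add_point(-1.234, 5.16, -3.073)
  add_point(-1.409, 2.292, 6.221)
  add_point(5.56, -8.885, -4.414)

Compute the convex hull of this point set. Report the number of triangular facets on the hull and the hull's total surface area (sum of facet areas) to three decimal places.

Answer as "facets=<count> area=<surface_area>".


facets=22 area=931.681

Extreme-point indices: [1, 2, 3, 4, 5, 6, 8, 10, 11, 12, 15, 16, 18] — 13 of 19 on the boundary.

Per-facet area ½‖(b−a)×(c−a)‖:
  f1: (p6, p2, p8) → 108.8886
  f2: (p5, p2, p8) → 18.7491
  f3: (p5, p3, p2) → 58.8660
  f4: (p15, p18, p12) → 42.9037
  f5: (p15, p5, p8) → 13.9861
  f6: (p15, p5, p3) → 72.7958
  f7: (p10, p3, p11) → 18.4455
  f8: (p10, p18, p11) → 29.9344
  f9: (p10, p15, p3) → 22.3403
  f10: (p10, p15, p18) → 67.7203
  f11: (p4, p6, p8) → 54.4571
  f12: (p4, p6, p12) → 33.7655
  f13: (p4, p15, p8) → 35.4968
  f14: (p4, p15, p12) → 40.4102
  f15: (p1, p6, p12) → 36.2326
  f16: (p1, p18, p11) → 17.1809
  f17: (p1, p18, p12) → 19.2289
  f18: (p1, p3, p11) → 12.6011
  f19: (p16, p1, p3) → 77.6394
  f20: (p16, p1, p6) → 41.2895
  f21: (p16, p3, p2) → 75.0811
  f22: (p16, p6, p2) → 33.6677
Σ area = 931.681

Check V−E+F: 13 − 33 + 22 = 2.


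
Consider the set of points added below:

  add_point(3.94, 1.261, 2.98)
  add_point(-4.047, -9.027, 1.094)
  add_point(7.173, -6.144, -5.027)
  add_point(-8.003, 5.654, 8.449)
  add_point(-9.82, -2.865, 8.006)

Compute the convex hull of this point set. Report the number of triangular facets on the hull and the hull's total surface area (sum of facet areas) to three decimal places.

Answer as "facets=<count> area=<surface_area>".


Points on the hull: [0, 1, 2, 3, 4] (5 of 5).

Area of each hull facet:
  f1: (p1, p3, p4) → 41.9138
  f2: (p1, p3, p2) → 108.1158
  f3: (p0, p3, p4) → 59.7170
  f4: (p0, p3, p2) → 53.8861
  f5: (p0, p1, p4) → 70.1840
  f6: (p0, p1, p2) → 67.3155
Σ area = 401.132

Euler: V−E+F = 5−9+6 = 2.

facets=6 area=401.132


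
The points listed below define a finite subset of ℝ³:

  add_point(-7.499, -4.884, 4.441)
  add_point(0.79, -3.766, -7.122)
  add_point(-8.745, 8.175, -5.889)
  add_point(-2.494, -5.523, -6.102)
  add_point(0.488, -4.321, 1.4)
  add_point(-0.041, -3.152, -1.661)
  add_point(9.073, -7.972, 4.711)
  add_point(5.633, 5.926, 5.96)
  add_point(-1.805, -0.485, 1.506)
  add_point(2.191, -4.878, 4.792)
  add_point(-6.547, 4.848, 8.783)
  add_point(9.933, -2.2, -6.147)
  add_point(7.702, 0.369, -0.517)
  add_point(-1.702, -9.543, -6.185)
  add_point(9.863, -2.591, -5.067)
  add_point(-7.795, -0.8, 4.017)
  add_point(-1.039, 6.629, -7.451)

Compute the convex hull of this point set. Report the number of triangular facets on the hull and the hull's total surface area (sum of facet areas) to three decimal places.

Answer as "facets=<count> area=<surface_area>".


11 of the 17 inputs are extreme points: [0, 1, 2, 6, 7, 10, 11, 13, 14, 15, 16].

Area of each hull facet:
  f1: (p6, p13, p11) → 80.7186
  f2: (p16, p13, p2) → 64.4280
  f3: (p0, p13, p2) → 106.2561
  f4: (p0, p6, p13) → 95.1854
  f5: (p0, p6, p10) → 89.9521
  f6: (p14, p6, p11) → 0.9983
  f7: (p1, p13, p11) → 25.3188
  f8: (p1, p16, p11) → 49.2454
  f9: (p1, p16, p13) → 18.6947
  f10: (p7, p16, p11) → 94.3286
  f11: (p7, p14, p11) → 7.1062
  f12: (p7, p10, p2) → 94.9641
  f13: (p7, p16, p2) → 57.9730
  f14: (p7, p6, p10) → 88.8836
  f15: (p7, p14, p6) → 74.6238
  f16: (p15, p10, p2) → 50.2052
  f17: (p15, p0, p2) → 18.3791
  f18: (p15, p0, p10) → 11.4500
Σ area = 1028.711

Euler characteristic 11−27+18 = 2 ✓

facets=18 area=1028.711


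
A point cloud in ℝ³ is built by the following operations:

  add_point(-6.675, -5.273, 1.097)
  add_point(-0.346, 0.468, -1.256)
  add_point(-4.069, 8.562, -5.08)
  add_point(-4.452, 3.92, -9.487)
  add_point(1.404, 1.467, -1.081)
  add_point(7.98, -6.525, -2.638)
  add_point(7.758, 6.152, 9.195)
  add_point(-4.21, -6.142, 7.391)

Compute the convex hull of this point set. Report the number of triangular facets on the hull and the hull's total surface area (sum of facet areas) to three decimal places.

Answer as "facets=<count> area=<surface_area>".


facets=8 area=718.152

Extreme-point indices: [0, 2, 3, 5, 6, 7] — 6 of 8 on the boundary.

Area of each hull facet:
  f1: (p6, p2, p5) → 147.2111
  f2: (p3, p5, p0) → 103.3495
  f3: (p3, p2, p0) → 45.4813
  f4: (p3, p2, p5) → 56.0933
  f5: (p7, p5, p0) → 51.2544
  f6: (p7, p6, p5) → 121.5064
  f7: (p7, p2, p0) → 47.4327
  f8: (p7, p6, p2) → 145.8231
Σ area = 718.152

Check V−E+F: 6 − 12 + 8 = 2.


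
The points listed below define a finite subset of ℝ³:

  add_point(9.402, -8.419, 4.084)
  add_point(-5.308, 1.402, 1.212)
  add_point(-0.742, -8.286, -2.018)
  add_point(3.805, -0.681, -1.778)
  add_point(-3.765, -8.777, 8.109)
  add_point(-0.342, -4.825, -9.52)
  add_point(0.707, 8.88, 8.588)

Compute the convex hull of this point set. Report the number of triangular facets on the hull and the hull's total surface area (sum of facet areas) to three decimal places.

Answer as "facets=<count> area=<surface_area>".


facets=10 area=643.714

Extreme-point indices: [0, 1, 2, 3, 4, 5, 6] — 7 of 7 on the boundary.

Per-facet area ½‖(b−a)×(c−a)‖:
  f1: (p4, p6, p1) → 74.5701
  f2: (p4, p6, p0) → 121.4246
  f3: (p5, p6, p1) → 65.1532
  f4: (p5, p4, p1) → 82.7937
  f5: (p3, p6, p0) → 79.4391
  f6: (p3, p5, p0) → 51.2535
  f7: (p3, p5, p6) → 45.2915
  f8: (p2, p4, p0) → 60.6527
  f9: (p2, p5, p0) → 44.1868
  f10: (p2, p5, p4) → 18.9487
Σ area = 643.714

Euler characteristic 7−15+10 = 2 ✓


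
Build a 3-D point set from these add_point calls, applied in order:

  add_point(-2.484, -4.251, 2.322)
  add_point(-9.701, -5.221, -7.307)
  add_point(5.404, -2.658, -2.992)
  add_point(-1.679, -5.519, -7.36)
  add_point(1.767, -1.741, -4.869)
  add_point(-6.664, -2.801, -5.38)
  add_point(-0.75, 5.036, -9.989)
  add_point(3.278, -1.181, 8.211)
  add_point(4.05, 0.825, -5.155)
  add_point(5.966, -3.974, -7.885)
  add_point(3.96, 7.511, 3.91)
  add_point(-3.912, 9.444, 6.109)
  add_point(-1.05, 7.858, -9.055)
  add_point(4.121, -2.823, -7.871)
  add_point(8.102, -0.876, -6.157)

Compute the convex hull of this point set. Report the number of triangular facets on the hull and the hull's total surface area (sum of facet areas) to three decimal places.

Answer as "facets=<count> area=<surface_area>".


10 of the 15 inputs are extreme points: [0, 1, 3, 6, 7, 9, 10, 11, 12, 14].

Area of each hull facet:
  f1: (p12, p11, p1) → 121.4294
  f2: (p9, p7, p14) → 30.6425
  f3: (p10, p7, p14) → 65.4434
  f4: (p10, p7, p11) → 40.8142
  f5: (p10, p12, p14) → 79.1945
  f6: (p10, p12, p11) → 58.0985
  f7: (p0, p9, p7) → 58.0258
  f8: (p0, p11, p1) → 83.9140
  f9: (p0, p7, p11) → 56.1608
  f10: (p6, p12, p14) → 14.9507
  f11: (p6, p9, p14) → 23.1438
  f12: (p6, p12, p1) → 16.9863
  f13: (p6, p9, p1) → 77.0143
  f14: (p3, p9, p1) → 7.5799
  f15: (p3, p0, p1) → 39.1549
  f16: (p3, p0, p9) → 38.0137
Σ area = 810.567

Euler: V−E+F = 10−24+16 = 2.

facets=16 area=810.567


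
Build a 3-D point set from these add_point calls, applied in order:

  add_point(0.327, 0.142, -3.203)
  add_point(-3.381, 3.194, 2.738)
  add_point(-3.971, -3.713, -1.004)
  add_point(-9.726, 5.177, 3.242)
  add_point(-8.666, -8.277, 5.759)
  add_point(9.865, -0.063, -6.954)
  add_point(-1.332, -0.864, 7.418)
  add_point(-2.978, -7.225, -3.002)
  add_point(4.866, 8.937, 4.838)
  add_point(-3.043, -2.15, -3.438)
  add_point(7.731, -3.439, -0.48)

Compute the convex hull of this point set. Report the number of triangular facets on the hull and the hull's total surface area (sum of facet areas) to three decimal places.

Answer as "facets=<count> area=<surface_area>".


facets=12 area=720.481

Hull vertices (8/11): indices [3, 4, 5, 6, 7, 8, 9, 10].

Triangle areas on the boundary:
  f1: (p8, p5, p3) → 118.1659
  f2: (p7, p4, p3) → 70.4655
  f3: (p6, p4, p3) → 57.6773
  f4: (p6, p8, p3) → 65.6376
  f5: (p9, p5, p3) → 65.7432
  f6: (p9, p7, p3) → 25.0276
  f7: (p9, p7, p5) → 34.0226
  f8: (p10, p8, p5) → 52.3752
  f9: (p10, p6, p8) → 68.3715
  f10: (p10, p6, p4) → 62.6036
  f11: (p10, p7, p5) → 43.1876
  f12: (p10, p7, p4) → 57.2030
Σ area = 720.481

Check V−E+F: 8 − 18 + 12 = 2.


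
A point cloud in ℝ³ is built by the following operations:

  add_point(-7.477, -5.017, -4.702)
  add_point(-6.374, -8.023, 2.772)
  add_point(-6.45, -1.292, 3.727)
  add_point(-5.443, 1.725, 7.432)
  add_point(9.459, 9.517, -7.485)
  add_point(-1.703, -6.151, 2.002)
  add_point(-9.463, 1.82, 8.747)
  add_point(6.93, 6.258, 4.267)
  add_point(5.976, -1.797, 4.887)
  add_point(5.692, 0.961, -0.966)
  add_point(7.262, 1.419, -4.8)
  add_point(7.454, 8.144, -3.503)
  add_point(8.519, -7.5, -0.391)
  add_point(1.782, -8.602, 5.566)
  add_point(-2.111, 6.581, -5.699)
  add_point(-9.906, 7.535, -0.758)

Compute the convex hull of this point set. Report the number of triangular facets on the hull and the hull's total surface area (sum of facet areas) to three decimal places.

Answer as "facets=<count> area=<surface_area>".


facets=18 area=1042.335

Extreme-point indices: [0, 1, 4, 6, 7, 8, 10, 12, 13, 14, 15] — 11 of 16 on the boundary.

Per-facet area ½‖(b−a)×(c−a)‖:
  f1: (p0, p6, p15) → 72.1223
  f2: (p7, p4, p15) → 109.2186
  f3: (p7, p6, p15) → 92.6351
  f4: (p14, p4, p15) → 28.6522
  f5: (p14, p0, p15) → 56.7236
  f6: (p14, p0, p4) → 59.8892
  f7: (p12, p7, p4) → 90.7281
  f8: (p1, p6, p13) → 51.0144
  f9: (p1, p0, p6) → 48.1157
  f10: (p1, p12, p13) → 34.3153
  f11: (p1, p12, p0) → 61.7786
  f12: (p8, p6, p13) → 61.8735
  f13: (p8, p7, p6) → 66.1093
  f14: (p8, p12, p13) → 30.4101
  f15: (p8, p12, p7) → 26.4795
  f16: (p10, p0, p4) → 56.7703
  f17: (p10, p12, p4) → 17.2868
  f18: (p10, p12, p0) → 78.2125
Σ area = 1042.335

Euler characteristic 11−27+18 = 2 ✓
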